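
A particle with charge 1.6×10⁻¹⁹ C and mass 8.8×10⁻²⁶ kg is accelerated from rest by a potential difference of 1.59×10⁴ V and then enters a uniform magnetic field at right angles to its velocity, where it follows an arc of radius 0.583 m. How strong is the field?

B ≈ 0.227 T

v = √(2|q|V/m) = √(2·1.6×10⁻¹⁹·1.59×10⁴/8.8×10⁻²⁶) ≈ 2.405×10⁵ m/s.
B = mv/(|q|r) = (8.8×10⁻²⁶)(2.405×10⁵)/((1.6×10⁻¹⁹)(0.583)) ≈ 0.227 T.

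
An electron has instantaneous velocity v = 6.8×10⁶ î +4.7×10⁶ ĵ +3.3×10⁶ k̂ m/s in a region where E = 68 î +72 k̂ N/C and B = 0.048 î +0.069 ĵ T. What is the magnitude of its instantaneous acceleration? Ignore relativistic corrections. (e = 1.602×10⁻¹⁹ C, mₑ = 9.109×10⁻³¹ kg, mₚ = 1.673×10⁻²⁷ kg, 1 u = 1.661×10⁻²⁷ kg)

|a| ≈ 6.49×10¹⁶ m/s²

v×B = (-2.28×10⁵, 1.58×10⁵, 2.44×10⁵) N/C.
E + v×B = (-2.28×10⁵, 1.58×10⁵, 2.44×10⁵) N/C.
F = q(E + v×B) = (−1.602×10⁻¹⁹ C)·(-2.28×10⁵, 1.58×10⁵, 2.44×10⁵) = (3.65×10⁻¹⁴, -2.54×10⁻¹⁴, -3.90×10⁻¹⁴) N.
|a| = |F|/m = 5.914×10⁻¹⁴/9.109×10⁻³¹ ≈ 6.49×10¹⁶ m/s².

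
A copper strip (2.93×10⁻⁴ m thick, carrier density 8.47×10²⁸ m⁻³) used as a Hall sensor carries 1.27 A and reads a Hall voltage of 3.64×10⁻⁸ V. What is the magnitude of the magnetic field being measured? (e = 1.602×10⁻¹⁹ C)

B ≈ 0.114 T

From V_H = IB/(n e t), B = V_H n e t / I.
B = (3.64×10⁻⁸)(8.47×10²⁸)(1.602×10⁻¹⁹)(2.93×10⁻⁴)/1.27 ≈ 0.114 T.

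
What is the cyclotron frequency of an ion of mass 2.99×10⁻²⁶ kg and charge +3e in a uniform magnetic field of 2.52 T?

f = |q|B/(2πm).
f = (4.806×10⁻¹⁹)(2.52)/(2π·2.99×10⁻²⁶) ≈ 6.45×10⁶ Hz.

f ≈ 6.45×10⁶ Hz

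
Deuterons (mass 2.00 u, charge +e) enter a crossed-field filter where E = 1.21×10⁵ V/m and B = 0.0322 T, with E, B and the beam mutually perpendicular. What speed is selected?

v = 3.76×10⁶ m/s

Straight-line motion ⇒ electric and magnetic forces cancel, so E = vB.
v = E/B = 1.21×10⁵/0.0322 = 3.76×10⁶ m/s.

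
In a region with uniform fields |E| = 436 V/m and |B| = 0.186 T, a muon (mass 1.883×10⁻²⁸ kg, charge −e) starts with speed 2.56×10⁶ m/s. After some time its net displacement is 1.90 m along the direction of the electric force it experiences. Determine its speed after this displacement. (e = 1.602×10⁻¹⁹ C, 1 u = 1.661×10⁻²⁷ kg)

B does no work; ΔKE = |q|E d.
½mv_f² = ½mv₀² + |q|Ed = ½(1.883×10⁻²⁸)(2.56×10⁶)² + (1.602×10⁻¹⁹)(436)(1.90) ≈ 6.170×10⁻¹⁶ J + 1.327×10⁻¹⁶ J ≈ 7.497×10⁻¹⁶ J.
v_f = √(2·7.497×10⁻¹⁶/1.883×10⁻²⁸) ≈ 2.82×10⁶ m/s.

v_f ≈ 2.82×10⁶ m/s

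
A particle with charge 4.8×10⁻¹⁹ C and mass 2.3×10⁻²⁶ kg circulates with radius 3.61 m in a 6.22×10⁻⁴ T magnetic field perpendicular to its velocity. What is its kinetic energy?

v = |q|Br/m, then KE = ½mv² = (qBr)²/(2m).
v = (4.8×10⁻¹⁹)(6.22×10⁻⁴)(3.61)/2.3×10⁻²⁶ ≈ 4.686×10⁴ m/s.
KE = ½(2.3×10⁻²⁶)(4.686×10⁴)² ≈ 2.53×10⁻¹⁷ J.

KE ≈ 2.53×10⁻¹⁷ J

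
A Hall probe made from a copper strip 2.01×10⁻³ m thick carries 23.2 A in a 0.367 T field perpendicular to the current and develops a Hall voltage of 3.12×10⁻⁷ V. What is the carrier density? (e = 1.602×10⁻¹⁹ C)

From V_H = IB/(n e t), n = IB/(V_H e t).
n = (23.2)(0.367)/((3.12×10⁻⁷)(1.602×10⁻¹⁹)(2.01×10⁻³)) ≈ 8.48×10²⁸ m⁻³.

n ≈ 8.48×10²⁸ m⁻³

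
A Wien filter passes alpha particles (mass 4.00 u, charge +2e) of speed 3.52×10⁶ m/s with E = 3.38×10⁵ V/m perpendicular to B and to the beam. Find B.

Balance of forces in the selector: qE = qvB ⇒ B = E/v.
B = 3.38×10⁵/3.52×10⁶ = 0.0960 T.

B = 0.0960 T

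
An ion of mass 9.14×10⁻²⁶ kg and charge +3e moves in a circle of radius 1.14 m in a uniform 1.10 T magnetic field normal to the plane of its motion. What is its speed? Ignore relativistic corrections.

From |q|vB = mv²/r, v = |q|Br/m.
v = (4.806×10⁻¹⁹)(1.10)(1.14)/9.14×10⁻²⁶ ≈ 6.59×10⁶ m/s.

v ≈ 6.59×10⁶ m/s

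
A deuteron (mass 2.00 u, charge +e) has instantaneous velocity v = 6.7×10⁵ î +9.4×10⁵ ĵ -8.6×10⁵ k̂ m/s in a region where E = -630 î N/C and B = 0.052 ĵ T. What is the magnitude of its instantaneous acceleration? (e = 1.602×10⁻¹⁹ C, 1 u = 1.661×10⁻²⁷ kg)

|a| ≈ 2.71×10¹² m/s²

v×B = (4.47×10⁴, 0, 3.48×10⁴) N/C.
E + v×B = (4.41×10⁴, 0, 3.48×10⁴) N/C.
F = q(E + v×B) = (1.602×10⁻¹⁹ C)·(4.41×10⁴, 0, 3.48×10⁴) = (7.06×10⁻¹⁵, 0, 5.58×10⁻¹⁵) N.
|a| = |F|/m = 9.002×10⁻¹⁵/3.322×10⁻²⁷ ≈ 2.71×10¹² m/s².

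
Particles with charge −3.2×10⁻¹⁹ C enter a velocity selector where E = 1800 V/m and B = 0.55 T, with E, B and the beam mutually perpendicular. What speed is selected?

v = 3300 m/s

Zero net Lorentz force requires |qE| = |q v×B|, i.e. E = vB.
v = E/B = 1800/0.55 = 3300 m/s.
The result is independent of the particle's charge and mass.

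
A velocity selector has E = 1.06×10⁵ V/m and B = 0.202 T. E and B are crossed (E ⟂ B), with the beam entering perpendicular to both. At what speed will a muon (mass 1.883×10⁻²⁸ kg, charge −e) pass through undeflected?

For undeflected motion the electric and magnetic forces balance: qE = qvB.
v = E/B = 1.06×10⁵/0.202 = 5.25×10⁵ m/s.

v = 5.25×10⁵ m/s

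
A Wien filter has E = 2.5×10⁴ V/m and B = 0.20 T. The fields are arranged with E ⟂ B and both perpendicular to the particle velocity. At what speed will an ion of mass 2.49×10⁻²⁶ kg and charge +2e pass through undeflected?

Straight-line motion ⇒ electric and magnetic forces cancel, so E = vB.
v = E/B = 2.5×10⁴/0.20 = 1.2×10⁵ m/s.
The result is independent of the particle's charge and mass.

v = 1.2×10⁵ m/s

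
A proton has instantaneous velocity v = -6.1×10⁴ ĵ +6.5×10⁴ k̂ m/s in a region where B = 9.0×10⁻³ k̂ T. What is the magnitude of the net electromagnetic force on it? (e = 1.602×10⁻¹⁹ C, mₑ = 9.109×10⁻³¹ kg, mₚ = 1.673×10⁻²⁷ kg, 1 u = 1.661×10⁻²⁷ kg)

|F| ≈ 8.79×10⁻¹⁷ N

v×B = (-549, 0, 0) N/C.
F = q v×B = (1.602×10⁻¹⁹ C)·(-549, 0, 0) = (-8.79×10⁻¹⁷, 0, 0) N.
|F| = 8.79×10⁻¹⁷ N.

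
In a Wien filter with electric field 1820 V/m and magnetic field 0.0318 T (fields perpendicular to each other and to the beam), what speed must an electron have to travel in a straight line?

Zero net Lorentz force requires |qE| = |q v×B|, i.e. E = vB.
v = E/B = 1820/0.0318 = 5.72×10⁴ m/s.
The result is independent of the particle's charge and mass.

v = 5.72×10⁴ m/s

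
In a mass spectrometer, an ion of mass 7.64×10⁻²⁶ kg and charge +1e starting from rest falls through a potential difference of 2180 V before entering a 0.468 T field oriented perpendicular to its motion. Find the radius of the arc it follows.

Acceleration: |q|V = ½mv² ⇒ v = √(2|q|V/m) = √(2·1.602×10⁻¹⁹·2180/7.64×10⁻²⁶) ≈ 9.562×10⁴ m/s.
In the field: r = mv/(|q|B) = (7.64×10⁻²⁶)(9.562×10⁴)/((1.602×10⁻¹⁹)(0.468)) ≈ 0.0974 m.

r ≈ 0.0974 m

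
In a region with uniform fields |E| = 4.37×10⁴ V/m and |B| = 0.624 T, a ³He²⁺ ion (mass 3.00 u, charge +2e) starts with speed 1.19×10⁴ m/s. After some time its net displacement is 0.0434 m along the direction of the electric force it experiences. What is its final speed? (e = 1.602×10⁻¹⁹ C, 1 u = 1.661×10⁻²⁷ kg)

v_f ≈ 4.94×10⁵ m/s

B does no work; ΔKE = |q|E d.
½mv_f² = ½mv₀² + |q|Ed = ½(4.983×10⁻²⁷)(1.19×10⁴)² + (3.204×10⁻¹⁹)(4.37×10⁴)(0.0434) ≈ 3.528×10⁻¹⁹ J + 6.077×10⁻¹⁶ J ≈ 6.080×10⁻¹⁶ J.
v_f = √(2·6.080×10⁻¹⁶/4.983×10⁻²⁷) ≈ 4.94×10⁵ m/s.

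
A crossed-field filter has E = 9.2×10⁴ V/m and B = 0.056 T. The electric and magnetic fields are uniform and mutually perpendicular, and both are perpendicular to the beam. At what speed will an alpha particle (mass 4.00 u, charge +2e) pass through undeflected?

v = 1.6×10⁶ m/s

For undeflected motion the electric and magnetic forces balance: qE = qvB.
v = E/B = 9.2×10⁴/0.056 = 1.6×10⁶ m/s.
The result is independent of the particle's charge and mass.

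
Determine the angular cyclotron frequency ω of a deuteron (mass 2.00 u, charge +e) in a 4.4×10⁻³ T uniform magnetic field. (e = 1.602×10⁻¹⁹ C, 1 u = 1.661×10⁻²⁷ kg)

ω ≈ 2.1×10⁵ rad/s

ω = |q|B/m.
ω = (1.602×10⁻¹⁹)(4.4×10⁻³)/3.322×10⁻²⁷ ≈ 2.1×10⁵ rad/s.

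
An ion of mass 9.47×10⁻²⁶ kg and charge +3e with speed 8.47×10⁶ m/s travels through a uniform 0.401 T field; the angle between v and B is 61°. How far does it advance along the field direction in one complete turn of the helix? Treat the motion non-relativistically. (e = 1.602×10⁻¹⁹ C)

v∥ = v cosθ = 8.47×10⁶·cos61° ≈ 4.106×10⁶ m/s.
T = 2πm/(|q|B) = 2π(9.47×10⁻²⁶)/((4.806×10⁻¹⁹)(0.401)) ≈ 3.087×10⁻⁶ s.
pitch = v∥ T = (4.106×10⁶)(3.087×10⁻⁶) ≈ 12.7 m.

p ≈ 12.7 m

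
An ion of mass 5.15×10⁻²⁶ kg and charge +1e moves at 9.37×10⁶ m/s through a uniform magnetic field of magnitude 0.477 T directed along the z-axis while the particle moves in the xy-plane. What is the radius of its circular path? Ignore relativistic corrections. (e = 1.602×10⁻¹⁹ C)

The magnetic force provides the centripetal force: |q|vB = mv²/r.
r = mv/(|q|B) = (5.15×10⁻²⁶)(9.37×10⁶)/((1.602×10⁻¹⁹)(0.477)) ≈ 6.31 m.

r ≈ 6.31 m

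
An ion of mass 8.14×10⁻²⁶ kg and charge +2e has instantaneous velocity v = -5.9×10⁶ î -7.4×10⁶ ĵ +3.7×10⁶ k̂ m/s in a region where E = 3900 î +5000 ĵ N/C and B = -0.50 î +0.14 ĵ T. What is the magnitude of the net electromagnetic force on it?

|F| ≈ 1.57×10⁻¹² N

v×B = (-5.18×10⁵, -1.85×10⁶, -4.53×10⁶) N/C.
E + v×B = (-5.14×10⁵, -1.84×10⁶, -4.53×10⁶) N/C.
F = q(E + v×B) = (3.204×10⁻¹⁹ C)·(-5.14×10⁵, -1.84×10⁶, -4.53×10⁶) = (-1.65×10⁻¹³, -5.91×10⁻¹³, -1.45×10⁻¹²) N.
|F| = 1.57×10⁻¹² N.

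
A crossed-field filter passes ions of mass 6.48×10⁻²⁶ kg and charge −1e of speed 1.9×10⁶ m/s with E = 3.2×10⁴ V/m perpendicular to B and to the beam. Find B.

Balance of forces in the selector: qE = qvB ⇒ B = E/v.
B = 3.2×10⁴/1.9×10⁶ = 0.017 T.

B = 0.017 T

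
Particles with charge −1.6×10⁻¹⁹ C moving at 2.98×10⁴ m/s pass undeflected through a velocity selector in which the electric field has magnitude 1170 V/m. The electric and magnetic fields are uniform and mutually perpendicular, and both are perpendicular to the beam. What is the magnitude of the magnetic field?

Balance of forces in the selector: qE = qvB ⇒ B = E/v.
B = 1170/2.98×10⁴ = 0.0393 T.

B = 0.0393 T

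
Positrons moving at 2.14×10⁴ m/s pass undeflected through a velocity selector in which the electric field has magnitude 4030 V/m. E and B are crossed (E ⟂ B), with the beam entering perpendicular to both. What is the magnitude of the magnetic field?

Balance of forces in the selector: qE = qvB ⇒ B = E/v.
B = 4030/2.14×10⁴ = 0.188 T.

B = 0.188 T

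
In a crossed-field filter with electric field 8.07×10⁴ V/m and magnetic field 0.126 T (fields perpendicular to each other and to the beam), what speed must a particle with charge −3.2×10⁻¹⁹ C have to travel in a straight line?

For undeflected motion the electric and magnetic forces balance: qE = qvB.
v = E/B = 8.07×10⁴/0.126 = 6.40×10⁵ m/s.
The result is independent of the particle's charge and mass.

v = 6.40×10⁵ m/s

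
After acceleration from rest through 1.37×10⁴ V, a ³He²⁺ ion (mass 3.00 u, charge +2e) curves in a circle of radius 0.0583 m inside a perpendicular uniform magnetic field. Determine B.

B ≈ 0.354 T

v = √(2|q|V/m) = √(2·3.204×10⁻¹⁹·1.37×10⁴/4.983×10⁻²⁷) ≈ 1.327×10⁶ m/s.
B = mv/(|q|r) = (4.983×10⁻²⁷)(1.327×10⁶)/((3.204×10⁻¹⁹)(0.0583)) ≈ 0.354 T.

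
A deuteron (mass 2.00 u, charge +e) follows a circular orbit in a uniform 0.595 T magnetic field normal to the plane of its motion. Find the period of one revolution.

The cyclotron period depends only on m, q, B: T = 2πm/(|q|B).
T = 2π(3.322×10⁻²⁷)/((1.602×10⁻¹⁹)(0.595)) ≈ 2.19×10⁻⁷ s.

T ≈ 2.19×10⁻⁷ s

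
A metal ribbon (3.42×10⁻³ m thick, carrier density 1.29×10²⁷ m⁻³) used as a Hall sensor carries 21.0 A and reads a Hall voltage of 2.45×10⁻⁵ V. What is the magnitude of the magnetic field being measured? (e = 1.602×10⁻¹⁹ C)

From V_H = IB/(n e t), B = V_H n e t / I.
B = (2.45×10⁻⁵)(1.29×10²⁷)(1.602×10⁻¹⁹)(3.42×10⁻³)/21.0 ≈ 0.825 T.

B ≈ 0.825 T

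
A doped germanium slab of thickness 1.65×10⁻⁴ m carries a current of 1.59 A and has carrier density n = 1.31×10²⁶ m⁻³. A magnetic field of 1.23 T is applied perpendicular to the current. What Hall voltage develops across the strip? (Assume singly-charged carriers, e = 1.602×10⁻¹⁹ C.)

V_H = IB/(n e t).
V_H = (1.59)(1.23)/((1.31×10²⁶)(1.602×10⁻¹⁹)(1.65×10⁻⁴)) ≈ 5.65×10⁻⁴ V.

V_H ≈ 5.65×10⁻⁴ V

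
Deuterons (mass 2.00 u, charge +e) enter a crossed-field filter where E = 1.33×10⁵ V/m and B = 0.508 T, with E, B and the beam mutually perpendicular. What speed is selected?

v = 2.62×10⁵ m/s

Straight-line motion ⇒ electric and magnetic forces cancel, so E = vB.
v = E/B = 1.33×10⁵/0.508 = 2.62×10⁵ m/s.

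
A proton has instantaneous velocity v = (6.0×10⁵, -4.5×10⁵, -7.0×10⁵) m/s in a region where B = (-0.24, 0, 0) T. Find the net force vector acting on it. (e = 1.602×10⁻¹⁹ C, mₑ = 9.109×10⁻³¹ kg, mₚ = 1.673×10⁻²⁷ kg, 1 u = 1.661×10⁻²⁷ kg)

v×B = (0, 1.68×10⁵, -1.08×10⁵) N/C.
F = q v×B = (1.602×10⁻¹⁹ C)·(0, 1.68×10⁵, -1.08×10⁵) = (0, 2.69×10⁻¹⁴, -1.73×10⁻¹⁴) N.

F ≈ (0, 2.69×10⁻¹⁴, -1.73×10⁻¹⁴) N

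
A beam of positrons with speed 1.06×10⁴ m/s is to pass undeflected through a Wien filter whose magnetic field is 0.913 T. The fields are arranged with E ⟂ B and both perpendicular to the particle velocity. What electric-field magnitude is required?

For straight-line motion qE = qvB, so E = vB.
E = 1.06×10⁴ × 0.913 = 9680 V/m.

E = 9680 V/m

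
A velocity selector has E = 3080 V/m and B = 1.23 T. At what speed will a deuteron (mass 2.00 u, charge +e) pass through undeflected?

v = 2500 m/s

Zero net Lorentz force requires |qE| = |q v×B|, i.e. E = vB.
v = E/B = 3080/1.23 = 2500 m/s.
The result is independent of the particle's charge and mass.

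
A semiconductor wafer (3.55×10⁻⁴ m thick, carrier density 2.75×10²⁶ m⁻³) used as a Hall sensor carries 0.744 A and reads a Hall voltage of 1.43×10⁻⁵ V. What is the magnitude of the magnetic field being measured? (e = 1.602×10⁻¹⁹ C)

B ≈ 0.301 T

From V_H = IB/(n e t), B = V_H n e t / I.
B = (1.43×10⁻⁵)(2.75×10²⁶)(1.602×10⁻¹⁹)(3.55×10⁻⁴)/0.744 ≈ 0.301 T.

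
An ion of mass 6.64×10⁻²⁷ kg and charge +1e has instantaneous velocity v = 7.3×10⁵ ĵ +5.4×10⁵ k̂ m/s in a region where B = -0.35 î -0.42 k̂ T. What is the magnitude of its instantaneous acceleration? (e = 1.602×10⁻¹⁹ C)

v×B = (-3.07×10⁵, -1.89×10⁵, 2.55×10⁵) N/C.
F = q v×B = (1.602×10⁻¹⁹ C)·(-3.07×10⁵, -1.89×10⁵, 2.55×10⁵) = (-4.91×10⁻¹⁴, -3.03×10⁻¹⁴, 4.09×10⁻¹⁴) N.
|a| = |F|/m = 7.074×10⁻¹⁴/6.64×10⁻²⁷ ≈ 1.07×10¹³ m/s².

|a| ≈ 1.07×10¹³ m/s²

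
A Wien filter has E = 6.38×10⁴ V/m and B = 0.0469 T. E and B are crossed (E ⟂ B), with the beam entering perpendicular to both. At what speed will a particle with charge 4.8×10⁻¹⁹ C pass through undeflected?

v = 1.36×10⁶ m/s

For undeflected motion the electric and magnetic forces balance: qE = qvB.
v = E/B = 6.38×10⁴/0.0469 = 1.36×10⁶ m/s.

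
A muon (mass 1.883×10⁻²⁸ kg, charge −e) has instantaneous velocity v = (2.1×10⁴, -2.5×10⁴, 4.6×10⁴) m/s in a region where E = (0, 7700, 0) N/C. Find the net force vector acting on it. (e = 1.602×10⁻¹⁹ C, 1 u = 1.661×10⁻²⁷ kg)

Only an electric field acts, so F = qE = (−1.602×10⁻¹⁹ C)·(0, 7700, 0) = (0, -1.23×10⁻¹⁵, 0) N.

F ≈ (0, -1.23×10⁻¹⁵, 0) N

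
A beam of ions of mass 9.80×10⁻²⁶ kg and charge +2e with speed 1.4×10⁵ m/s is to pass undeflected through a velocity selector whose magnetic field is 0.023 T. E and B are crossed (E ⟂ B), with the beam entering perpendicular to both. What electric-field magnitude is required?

For straight-line motion qE = qvB, so E = vB.
E = 1.4×10⁵ × 0.023 = 3200 V/m.

E = 3200 V/m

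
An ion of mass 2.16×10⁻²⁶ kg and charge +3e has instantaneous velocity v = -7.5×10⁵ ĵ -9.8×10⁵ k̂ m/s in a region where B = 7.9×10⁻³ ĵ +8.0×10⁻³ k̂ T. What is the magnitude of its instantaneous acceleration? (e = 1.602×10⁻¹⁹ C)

v×B = (1740, 0, 0) N/C.
F = q v×B = (4.806×10⁻¹⁹ C)·(1740, 0, 0) = (8.37×10⁻¹⁶, 0, 0) N.
|a| = |F|/m = 8.372×10⁻¹⁶/2.16×10⁻²⁶ ≈ 3.88×10¹⁰ m/s².

|a| ≈ 3.88×10¹⁰ m/s²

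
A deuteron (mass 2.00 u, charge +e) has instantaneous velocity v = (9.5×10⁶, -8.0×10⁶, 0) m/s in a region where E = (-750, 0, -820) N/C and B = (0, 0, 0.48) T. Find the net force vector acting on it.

v×B = (-3.84×10⁶, -4.56×10⁶, 0) N/C.
E + v×B = (-3.84×10⁶, -4.56×10⁶, -820) N/C.
F = q(E + v×B) = (1.602×10⁻¹⁹ C)·(-3.84×10⁶, -4.56×10⁶, -820) = (-6.15×10⁻¹³, -7.31×10⁻¹³, -1.31×10⁻¹⁶) N.

F ≈ (-6.15×10⁻¹³, -7.31×10⁻¹³, -1.31×10⁻¹⁶) N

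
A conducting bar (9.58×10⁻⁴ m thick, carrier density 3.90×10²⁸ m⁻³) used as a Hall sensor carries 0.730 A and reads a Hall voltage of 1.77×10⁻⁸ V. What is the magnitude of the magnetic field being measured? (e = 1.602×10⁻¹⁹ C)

B ≈ 0.145 T

From V_H = IB/(n e t), B = V_H n e t / I.
B = (1.77×10⁻⁸)(3.90×10²⁸)(1.602×10⁻¹⁹)(9.58×10⁻⁴)/0.730 ≈ 0.145 T.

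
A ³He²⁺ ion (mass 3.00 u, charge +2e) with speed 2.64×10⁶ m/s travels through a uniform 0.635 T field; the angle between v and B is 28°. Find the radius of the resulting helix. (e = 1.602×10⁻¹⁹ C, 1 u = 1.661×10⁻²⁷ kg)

v⊥ = v sinθ = 2.64×10⁶·sin28° ≈ 1.239×10⁶ m/s.
r = m v⊥/(|q|B) = (4.983×10⁻²⁷)(1.239×10⁶)/((3.204×10⁻¹⁹)(0.635)) ≈ 0.0304 m.

r ≈ 0.0304 m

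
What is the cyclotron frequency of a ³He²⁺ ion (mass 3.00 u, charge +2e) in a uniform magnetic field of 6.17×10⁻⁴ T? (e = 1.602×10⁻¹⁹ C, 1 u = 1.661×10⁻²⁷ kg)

f ≈ 6310 Hz

f = |q|B/(2πm).
f = (3.204×10⁻¹⁹)(6.17×10⁻⁴)/(2π·4.983×10⁻²⁷) ≈ 6310 Hz.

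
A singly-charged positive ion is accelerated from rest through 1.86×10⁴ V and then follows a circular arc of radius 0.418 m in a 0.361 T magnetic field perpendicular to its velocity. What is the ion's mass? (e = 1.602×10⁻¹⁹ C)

Combine |q|V = ½mv² and r = mv/(|q|B): eliminate v to get m = qB²r²/(2V).
m = (1.602×10⁻¹⁹)(0.361)²(0.418)²/(2·1.86×10⁴) ≈ 9.81×10⁻²⁶ kg.

m ≈ 9.81×10⁻²⁶ kg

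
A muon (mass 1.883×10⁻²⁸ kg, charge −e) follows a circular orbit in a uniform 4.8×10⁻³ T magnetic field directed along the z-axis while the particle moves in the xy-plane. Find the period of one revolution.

T ≈ 1.5×10⁻⁶ s

The cyclotron period depends only on m, q, B: T = 2πm/(|q|B).
T = 2π(1.883×10⁻²⁸)/((1.602×10⁻¹⁹)(4.8×10⁻³)) ≈ 1.5×10⁻⁶ s.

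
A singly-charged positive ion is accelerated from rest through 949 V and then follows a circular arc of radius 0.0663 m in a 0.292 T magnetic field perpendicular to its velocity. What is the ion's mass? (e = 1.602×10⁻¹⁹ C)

Combine |q|V = ½mv² and r = mv/(|q|B): eliminate v to get m = qB²r²/(2V).
m = (1.602×10⁻¹⁹)(0.292)²(0.0663)²/(2·949) ≈ 3.16×10⁻²⁶ kg.

m ≈ 3.16×10⁻²⁶ kg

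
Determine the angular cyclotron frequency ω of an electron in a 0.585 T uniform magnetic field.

ω ≈ 1.03×10¹¹ rad/s

ω = |q|B/m.
ω = (1.602×10⁻¹⁹)(0.585)/9.109×10⁻³¹ ≈ 1.03×10¹¹ rad/s.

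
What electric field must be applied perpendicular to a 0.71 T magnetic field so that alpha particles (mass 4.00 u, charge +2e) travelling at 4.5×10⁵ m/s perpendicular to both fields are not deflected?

For straight-line motion qE = qvB, so E = vB.
E = 4.5×10⁵ × 0.71 = 3.2×10⁵ V/m.

E = 3.2×10⁵ V/m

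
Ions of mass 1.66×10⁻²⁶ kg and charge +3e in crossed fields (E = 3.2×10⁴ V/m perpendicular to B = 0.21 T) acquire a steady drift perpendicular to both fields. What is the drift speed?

The steady drift has the magnetic force balancing the electric force, so v_d = E/B.
v_d = 3.2×10⁴/0.21 = 1.5×10⁵ m/s.

v_d ≈ 1.5×10⁵ m/s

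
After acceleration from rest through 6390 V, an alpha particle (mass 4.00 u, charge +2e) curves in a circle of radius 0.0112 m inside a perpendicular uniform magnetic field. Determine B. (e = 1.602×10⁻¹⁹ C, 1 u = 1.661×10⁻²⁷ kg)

v = √(2|q|V/m) = √(2·3.204×10⁻¹⁹·6390/6.644×10⁻²⁷) ≈ 7.850×10⁵ m/s.
B = mv/(|q|r) = (6.644×10⁻²⁷)(7.850×10⁵)/((3.204×10⁻¹⁹)(0.0112)) ≈ 1.45 T.

B ≈ 1.45 T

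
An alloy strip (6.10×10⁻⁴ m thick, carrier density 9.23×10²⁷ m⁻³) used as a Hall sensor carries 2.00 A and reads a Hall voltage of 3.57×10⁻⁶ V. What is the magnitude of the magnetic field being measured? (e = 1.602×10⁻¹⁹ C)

From V_H = IB/(n e t), B = V_H n e t / I.
B = (3.57×10⁻⁶)(9.23×10²⁷)(1.602×10⁻¹⁹)(6.10×10⁻⁴)/2.00 ≈ 1.61 T.

B ≈ 1.61 T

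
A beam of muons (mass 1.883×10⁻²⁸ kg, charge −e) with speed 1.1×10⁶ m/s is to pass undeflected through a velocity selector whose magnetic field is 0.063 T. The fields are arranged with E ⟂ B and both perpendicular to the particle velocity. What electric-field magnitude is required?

For straight-line motion qE = qvB, so E = vB.
E = 1.1×10⁶ × 0.063 = 6.9×10⁴ V/m.

E = 6.9×10⁴ V/m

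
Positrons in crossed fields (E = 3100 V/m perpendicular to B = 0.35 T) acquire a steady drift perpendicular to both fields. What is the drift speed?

The E×B drift speed is v_d = E/B.
v_d = 3100/0.35 = 8900 m/s.

v_d ≈ 8900 m/s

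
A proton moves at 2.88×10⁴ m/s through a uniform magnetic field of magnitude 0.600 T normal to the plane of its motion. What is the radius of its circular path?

r ≈ 5.01×10⁻⁴ m

The magnetic force provides the centripetal force: |q|vB = mv²/r.
r = mv/(|q|B) = (1.673×10⁻²⁷)(2.88×10⁴)/((1.602×10⁻¹⁹)(0.600)) ≈ 5.01×10⁻⁴ m.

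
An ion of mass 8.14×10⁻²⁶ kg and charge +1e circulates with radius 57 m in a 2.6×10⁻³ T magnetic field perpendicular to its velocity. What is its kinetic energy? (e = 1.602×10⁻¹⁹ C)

v = |q|Br/m, then KE = ½mv² = (qBr)²/(2m).
v = (1.602×10⁻¹⁹)(2.6×10⁻³)(57)/8.14×10⁻²⁶ ≈ 2.917×10⁵ m/s.
KE = ½(8.14×10⁻²⁶)(2.917×10⁵)² ≈ 3.5×10⁻¹⁵ J = 2.2×10⁴ eV.

KE ≈ 2.2×10⁴ eV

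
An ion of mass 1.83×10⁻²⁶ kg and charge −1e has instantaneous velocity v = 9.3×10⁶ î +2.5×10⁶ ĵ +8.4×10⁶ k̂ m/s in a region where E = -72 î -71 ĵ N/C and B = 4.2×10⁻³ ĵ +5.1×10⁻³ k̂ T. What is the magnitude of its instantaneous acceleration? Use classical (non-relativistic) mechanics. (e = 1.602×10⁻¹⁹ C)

|a| ≈ 5.74×10¹¹ m/s²

v×B = (-2.25×10⁴, -4.74×10⁴, 3.91×10⁴) N/C.
E + v×B = (-2.26×10⁴, -4.75×10⁴, 3.91×10⁴) N/C.
F = q(E + v×B) = (−1.602×10⁻¹⁹ C)·(-2.26×10⁴, -4.75×10⁴, 3.91×10⁴) = (3.62×10⁻¹⁵, 7.61×10⁻¹⁵, -6.26×10⁻¹⁵) N.
|a| = |F|/m = 1.050×10⁻¹⁴/1.83×10⁻²⁶ ≈ 5.74×10¹¹ m/s².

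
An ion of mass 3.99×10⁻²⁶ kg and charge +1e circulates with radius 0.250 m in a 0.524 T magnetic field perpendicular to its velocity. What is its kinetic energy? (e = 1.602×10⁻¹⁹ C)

KE ≈ 5.52×10⁻¹⁵ J

v = |q|Br/m, then KE = ½mv² = (qBr)²/(2m).
v = (1.602×10⁻¹⁹)(0.524)(0.250)/3.99×10⁻²⁶ ≈ 5.260×10⁵ m/s.
KE = ½(3.99×10⁻²⁶)(5.260×10⁵)² ≈ 5.52×10⁻¹⁵ J.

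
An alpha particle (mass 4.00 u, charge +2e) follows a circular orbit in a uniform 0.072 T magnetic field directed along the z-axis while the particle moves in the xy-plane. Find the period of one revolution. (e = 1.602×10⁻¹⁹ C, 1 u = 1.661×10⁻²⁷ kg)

T ≈ 1.8×10⁻⁶ s

The cyclotron period depends only on m, q, B: T = 2πm/(|q|B).
T = 2π(6.644×10⁻²⁷)/((3.204×10⁻¹⁹)(0.072)) ≈ 1.8×10⁻⁶ s.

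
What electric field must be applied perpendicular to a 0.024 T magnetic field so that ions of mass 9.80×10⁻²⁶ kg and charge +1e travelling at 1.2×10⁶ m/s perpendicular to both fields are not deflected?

E = 2.9×10⁴ V/m

For straight-line motion qE = qvB, so E = vB.
E = 1.2×10⁶ × 0.024 = 2.9×10⁴ V/m.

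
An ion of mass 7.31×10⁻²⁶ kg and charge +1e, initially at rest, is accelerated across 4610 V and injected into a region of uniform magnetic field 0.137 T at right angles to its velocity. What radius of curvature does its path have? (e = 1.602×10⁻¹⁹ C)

Acceleration: |q|V = ½mv² ⇒ v = √(2|q|V/m) = √(2·1.602×10⁻¹⁹·4610/7.31×10⁻²⁶) ≈ 1.421×10⁵ m/s.
In the field: r = mv/(|q|B) = (7.31×10⁻²⁶)(1.421×10⁵)/((1.602×10⁻¹⁹)(0.137)) ≈ 0.473 m.

r ≈ 0.473 m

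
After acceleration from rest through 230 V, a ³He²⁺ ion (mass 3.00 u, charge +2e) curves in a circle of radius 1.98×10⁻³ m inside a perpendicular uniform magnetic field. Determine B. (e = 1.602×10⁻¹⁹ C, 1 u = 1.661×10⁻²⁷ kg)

v = √(2|q|V/m) = √(2·3.204×10⁻¹⁹·230/4.983×10⁻²⁷) ≈ 1.720×10⁵ m/s.
B = mv/(|q|r) = (4.983×10⁻²⁷)(1.720×10⁵)/((3.204×10⁻¹⁹)(1.98×10⁻³)) ≈ 1.35 T.

B ≈ 1.35 T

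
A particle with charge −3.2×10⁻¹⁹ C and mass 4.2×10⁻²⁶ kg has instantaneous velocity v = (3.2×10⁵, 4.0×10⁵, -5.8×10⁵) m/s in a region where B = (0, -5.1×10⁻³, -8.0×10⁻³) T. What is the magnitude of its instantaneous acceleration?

v×B = (-6160, 2560, -1630) N/C.
F = q v×B = (−3.2×10⁻¹⁹ C)·(-6160, 2560, -1630) = (1.97×10⁻¹⁵, -8.19×10⁻¹⁶, 5.22×10⁻¹⁶) N.
|a| = |F|/m = 2.197×10⁻¹⁵/4.2×10⁻²⁶ ≈ 5.23×10¹⁰ m/s².

|a| ≈ 5.23×10¹⁰ m/s²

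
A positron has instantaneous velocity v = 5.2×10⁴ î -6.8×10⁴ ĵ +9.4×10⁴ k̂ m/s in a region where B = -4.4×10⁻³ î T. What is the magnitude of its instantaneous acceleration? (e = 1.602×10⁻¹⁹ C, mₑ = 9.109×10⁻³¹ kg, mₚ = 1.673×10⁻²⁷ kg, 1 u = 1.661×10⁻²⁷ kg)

v×B = (0, -414, -299) N/C.
F = q v×B = (1.602×10⁻¹⁹ C)·(0, -414, -299) = (0, -6.63×10⁻¹⁷, -4.79×10⁻¹⁷) N.
|a| = |F|/m = 8.178×10⁻¹⁷/9.109×10⁻³¹ ≈ 8.98×10¹³ m/s².

|a| ≈ 8.98×10¹³ m/s²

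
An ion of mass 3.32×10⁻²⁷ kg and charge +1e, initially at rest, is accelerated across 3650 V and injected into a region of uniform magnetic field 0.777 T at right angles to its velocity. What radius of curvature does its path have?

r ≈ 0.0158 m

Acceleration: |q|V = ½mv² ⇒ v = √(2|q|V/m) = √(2·1.602×10⁻¹⁹·3650/3.32×10⁻²⁷) ≈ 5.935×10⁵ m/s.
In the field: r = mv/(|q|B) = (3.32×10⁻²⁷)(5.935×10⁵)/((1.602×10⁻¹⁹)(0.777)) ≈ 0.0158 m.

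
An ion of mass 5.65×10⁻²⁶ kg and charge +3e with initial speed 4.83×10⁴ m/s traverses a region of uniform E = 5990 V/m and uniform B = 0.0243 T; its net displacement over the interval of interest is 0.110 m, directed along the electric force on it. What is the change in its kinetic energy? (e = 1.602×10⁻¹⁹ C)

ΔKE ≈ 3.17×10⁻¹⁶ J

The magnetic force is always ⟂ v and does no work; only the electric force changes KE.
ΔKE = F_E · d = |q|E d = (4.806×10⁻¹⁹)(5990)(0.110) ≈ 3.17×10⁻¹⁶ J.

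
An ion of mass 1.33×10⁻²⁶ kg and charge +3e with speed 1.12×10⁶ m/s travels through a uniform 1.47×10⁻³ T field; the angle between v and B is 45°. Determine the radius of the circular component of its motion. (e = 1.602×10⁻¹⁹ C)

v⊥ = v sinθ = 1.12×10⁶·sin45° ≈ 7.920×10⁵ m/s.
r = m v⊥/(|q|B) = (1.33×10⁻²⁶)(7.920×10⁵)/((4.806×10⁻¹⁹)(1.47×10⁻³)) ≈ 14.9 m.

r ≈ 14.9 m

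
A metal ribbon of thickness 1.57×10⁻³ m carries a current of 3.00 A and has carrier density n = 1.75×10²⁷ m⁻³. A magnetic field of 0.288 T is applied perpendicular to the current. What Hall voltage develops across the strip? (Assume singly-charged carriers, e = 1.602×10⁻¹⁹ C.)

V_H ≈ 1.96×10⁻⁶ V

V_H = IB/(n e t).
V_H = (3.00)(0.288)/((1.75×10²⁷)(1.602×10⁻¹⁹)(1.57×10⁻³)) ≈ 1.96×10⁻⁶ V.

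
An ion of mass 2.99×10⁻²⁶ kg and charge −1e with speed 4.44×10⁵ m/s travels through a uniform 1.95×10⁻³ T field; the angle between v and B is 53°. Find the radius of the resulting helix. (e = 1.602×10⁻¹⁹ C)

r ≈ 33.9 m

v⊥ = v sinθ = 4.44×10⁵·sin53° ≈ 3.546×10⁵ m/s.
r = m v⊥/(|q|B) = (2.99×10⁻²⁶)(3.546×10⁵)/((1.602×10⁻¹⁹)(1.95×10⁻³)) ≈ 33.9 m.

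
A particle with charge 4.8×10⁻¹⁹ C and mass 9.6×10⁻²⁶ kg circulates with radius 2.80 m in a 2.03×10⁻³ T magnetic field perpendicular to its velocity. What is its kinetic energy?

KE ≈ 242 eV

v = |q|Br/m, then KE = ½mv² = (qBr)²/(2m).
v = (4.8×10⁻¹⁹)(2.03×10⁻³)(2.80)/9.6×10⁻²⁶ ≈ 2.842×10⁴ m/s.
KE = ½(9.6×10⁻²⁶)(2.842×10⁴)² ≈ 3.88×10⁻¹⁷ J = 242 eV.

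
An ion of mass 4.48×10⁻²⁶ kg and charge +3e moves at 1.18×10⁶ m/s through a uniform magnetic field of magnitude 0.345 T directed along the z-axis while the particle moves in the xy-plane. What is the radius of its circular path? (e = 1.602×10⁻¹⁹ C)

The magnetic force provides the centripetal force: |q|vB = mv²/r.
r = mv/(|q|B) = (4.48×10⁻²⁶)(1.18×10⁶)/((4.806×10⁻¹⁹)(0.345)) ≈ 0.319 m.

r ≈ 0.319 m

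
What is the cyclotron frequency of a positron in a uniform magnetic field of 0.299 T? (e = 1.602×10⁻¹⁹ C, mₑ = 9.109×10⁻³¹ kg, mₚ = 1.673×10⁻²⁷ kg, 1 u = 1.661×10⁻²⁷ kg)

f = |q|B/(2πm).
f = (1.602×10⁻¹⁹)(0.299)/(2π·9.109×10⁻³¹) ≈ 8.37×10⁹ Hz.

f ≈ 8.37×10⁹ Hz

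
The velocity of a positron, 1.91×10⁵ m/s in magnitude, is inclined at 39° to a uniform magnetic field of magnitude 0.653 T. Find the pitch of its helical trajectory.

p ≈ 8.12×10⁻⁶ m

v∥ = v cosθ = 1.91×10⁵·cos39° ≈ 1.484×10⁵ m/s.
T = 2πm/(|q|B) = 2π(9.109×10⁻³¹)/((1.602×10⁻¹⁹)(0.653)) ≈ 5.471×10⁻¹¹ s.
pitch = v∥ T = (1.484×10⁵)(5.471×10⁻¹¹) ≈ 8.12×10⁻⁶ m.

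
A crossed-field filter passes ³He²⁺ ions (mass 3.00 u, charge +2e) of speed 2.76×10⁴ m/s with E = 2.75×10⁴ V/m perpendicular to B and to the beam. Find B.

B = 0.996 T

Balance of forces in the selector: qE = qvB ⇒ B = E/v.
B = 2.75×10⁴/2.76×10⁴ = 0.996 T.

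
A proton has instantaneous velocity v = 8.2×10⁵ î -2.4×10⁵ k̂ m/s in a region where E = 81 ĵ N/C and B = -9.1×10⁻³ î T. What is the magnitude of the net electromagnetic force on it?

v×B = (0, 2180, 0) N/C.
E + v×B = (0, 2260, 0) N/C.
F = q(E + v×B) = (1.602×10⁻¹⁹ C)·(0, 2260, 0) = (0, 3.63×10⁻¹⁶, 0) N.
|F| = 3.63×10⁻¹⁶ N.

|F| ≈ 3.63×10⁻¹⁶ N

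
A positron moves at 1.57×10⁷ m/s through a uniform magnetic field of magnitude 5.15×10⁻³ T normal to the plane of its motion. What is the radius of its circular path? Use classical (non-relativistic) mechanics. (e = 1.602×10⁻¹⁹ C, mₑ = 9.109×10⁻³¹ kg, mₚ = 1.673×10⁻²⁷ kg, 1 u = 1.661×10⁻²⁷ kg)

r ≈ 0.0173 m

The magnetic force provides the centripetal force: |q|vB = mv²/r.
r = mv/(|q|B) = (9.109×10⁻³¹)(1.57×10⁷)/((1.602×10⁻¹⁹)(5.15×10⁻³)) ≈ 0.0173 m.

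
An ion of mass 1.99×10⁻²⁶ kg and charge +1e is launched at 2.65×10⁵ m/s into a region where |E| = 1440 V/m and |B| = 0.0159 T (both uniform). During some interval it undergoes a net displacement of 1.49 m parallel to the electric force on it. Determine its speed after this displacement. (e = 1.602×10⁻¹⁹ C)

v_f ≈ 3.24×10⁵ m/s

B does no work; ΔKE = |q|E d.
½mv_f² = ½mv₀² + |q|Ed = ½(1.99×10⁻²⁶)(2.65×10⁵)² + (1.602×10⁻¹⁹)(1440)(1.49) ≈ 6.987×10⁻¹⁶ J + 3.437×10⁻¹⁶ J ≈ 1.042×10⁻¹⁵ J.
v_f = √(2·1.042×10⁻¹⁵/1.99×10⁻²⁶) ≈ 3.24×10⁵ m/s.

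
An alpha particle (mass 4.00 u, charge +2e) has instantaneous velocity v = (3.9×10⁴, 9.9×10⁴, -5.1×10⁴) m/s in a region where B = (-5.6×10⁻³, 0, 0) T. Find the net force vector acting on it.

v×B = (0, 286, 554) N/C.
F = q v×B = (3.204×10⁻¹⁹ C)·(0, 286, 554) = (0, 9.15×10⁻¹⁷, 1.78×10⁻¹⁶) N.

F ≈ (0, 9.15×10⁻¹⁷, 1.78×10⁻¹⁶) N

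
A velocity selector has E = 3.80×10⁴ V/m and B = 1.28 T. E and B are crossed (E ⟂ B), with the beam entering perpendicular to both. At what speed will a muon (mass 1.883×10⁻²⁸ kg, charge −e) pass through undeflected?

v = 2.97×10⁴ m/s

Straight-line motion ⇒ electric and magnetic forces cancel, so E = vB.
v = E/B = 3.80×10⁴/1.28 = 2.97×10⁴ m/s.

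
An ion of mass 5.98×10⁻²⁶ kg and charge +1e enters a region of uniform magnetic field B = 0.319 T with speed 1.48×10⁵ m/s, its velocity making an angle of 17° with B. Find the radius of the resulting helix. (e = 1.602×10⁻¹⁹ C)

r ≈ 0.0506 m

v⊥ = v sinθ = 1.48×10⁵·sin17° ≈ 4.327×10⁴ m/s.
r = m v⊥/(|q|B) = (5.98×10⁻²⁶)(4.327×10⁴)/((1.602×10⁻¹⁹)(0.319)) ≈ 0.0506 m.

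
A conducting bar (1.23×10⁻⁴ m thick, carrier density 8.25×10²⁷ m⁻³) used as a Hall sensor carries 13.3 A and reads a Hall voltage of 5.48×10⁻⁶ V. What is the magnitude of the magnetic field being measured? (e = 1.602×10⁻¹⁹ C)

B ≈ 0.0670 T

From V_H = IB/(n e t), B = V_H n e t / I.
B = (5.48×10⁻⁶)(8.25×10²⁷)(1.602×10⁻¹⁹)(1.23×10⁻⁴)/13.3 ≈ 0.0670 T.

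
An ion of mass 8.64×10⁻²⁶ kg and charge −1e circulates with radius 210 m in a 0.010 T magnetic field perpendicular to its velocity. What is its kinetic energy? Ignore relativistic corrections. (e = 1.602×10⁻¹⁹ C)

KE ≈ 4.1×10⁶ eV

v = |q|Br/m, then KE = ½mv² = (qBr)²/(2m).
v = (1.602×10⁻¹⁹)(0.010)(210)/8.64×10⁻²⁶ ≈ 3.894×10⁶ m/s.
KE = ½(8.64×10⁻²⁶)(3.894×10⁶)² ≈ 6.5×10⁻¹³ J = 4.1×10⁶ eV.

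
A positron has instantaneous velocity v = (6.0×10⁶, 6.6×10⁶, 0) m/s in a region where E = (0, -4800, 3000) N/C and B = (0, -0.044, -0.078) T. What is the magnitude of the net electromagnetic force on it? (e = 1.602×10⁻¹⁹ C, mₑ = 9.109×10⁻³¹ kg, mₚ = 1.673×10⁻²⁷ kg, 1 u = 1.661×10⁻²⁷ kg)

v×B = (-5.15×10⁵, 4.68×10⁵, -2.64×10⁵) N/C.
E + v×B = (-5.15×10⁵, 4.63×10⁵, -2.61×10⁵) N/C.
F = q(E + v×B) = (1.602×10⁻¹⁹ C)·(-5.15×10⁵, 4.63×10⁵, -2.61×10⁵) = (-8.25×10⁻¹⁴, 7.42×10⁻¹⁴, -4.18×10⁻¹⁴) N.
|F| = 1.19×10⁻¹³ N.

|F| ≈ 1.19×10⁻¹³ N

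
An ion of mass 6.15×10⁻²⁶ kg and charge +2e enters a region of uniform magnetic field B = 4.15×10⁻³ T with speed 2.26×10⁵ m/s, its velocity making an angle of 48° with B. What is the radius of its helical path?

v⊥ = v sinθ = 2.26×10⁵·sin48° ≈ 1.680×10⁵ m/s.
r = m v⊥/(|q|B) = (6.15×10⁻²⁶)(1.680×10⁵)/((3.204×10⁻¹⁹)(4.15×10⁻³)) ≈ 7.77 m.

r ≈ 7.77 m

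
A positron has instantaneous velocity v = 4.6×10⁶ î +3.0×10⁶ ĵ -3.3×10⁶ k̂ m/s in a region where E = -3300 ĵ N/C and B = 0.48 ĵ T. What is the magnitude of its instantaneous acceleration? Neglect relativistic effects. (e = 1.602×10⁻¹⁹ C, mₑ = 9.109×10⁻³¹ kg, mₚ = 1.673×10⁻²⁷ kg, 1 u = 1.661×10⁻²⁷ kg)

v×B = (1.58×10⁶, 0, 2.21×10⁶) N/C.
E + v×B = (1.58×10⁶, -3300, 2.21×10⁶) N/C.
F = q(E + v×B) = (1.602×10⁻¹⁹ C)·(1.58×10⁶, -3300, 2.21×10⁶) = (2.54×10⁻¹³, -5.29×10⁻¹⁶, 3.54×10⁻¹³) N.
|a| = |F|/m = 4.353×10⁻¹³/9.109×10⁻³¹ ≈ 4.78×10¹⁷ m/s².

|a| ≈ 4.78×10¹⁷ m/s²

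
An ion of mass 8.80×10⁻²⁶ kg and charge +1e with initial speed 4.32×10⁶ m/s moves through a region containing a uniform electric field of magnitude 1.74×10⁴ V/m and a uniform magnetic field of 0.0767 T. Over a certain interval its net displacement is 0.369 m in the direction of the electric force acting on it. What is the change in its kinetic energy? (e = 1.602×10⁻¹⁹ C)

The magnetic force is always ⟂ v and does no work; only the electric force changes KE.
ΔKE = F_E · d = |q|E d = (1.602×10⁻¹⁹)(1.74×10⁴)(0.369) ≈ 1.03×10⁻¹⁵ J.

ΔKE ≈ 1.03×10⁻¹⁵ J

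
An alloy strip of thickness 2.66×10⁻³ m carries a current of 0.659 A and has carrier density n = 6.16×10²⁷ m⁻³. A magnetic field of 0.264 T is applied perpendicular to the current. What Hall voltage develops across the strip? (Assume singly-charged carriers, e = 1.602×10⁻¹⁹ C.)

V_H = IB/(n e t).
V_H = (0.659)(0.264)/((6.16×10²⁷)(1.602×10⁻¹⁹)(2.66×10⁻³)) ≈ 6.63×10⁻⁸ V.

V_H ≈ 6.63×10⁻⁸ V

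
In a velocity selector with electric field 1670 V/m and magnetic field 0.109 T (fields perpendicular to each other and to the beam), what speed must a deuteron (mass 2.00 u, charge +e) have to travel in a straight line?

Zero net Lorentz force requires |qE| = |q v×B|, i.e. E = vB.
v = E/B = 1670/0.109 = 1.53×10⁴ m/s.

v = 1.53×10⁴ m/s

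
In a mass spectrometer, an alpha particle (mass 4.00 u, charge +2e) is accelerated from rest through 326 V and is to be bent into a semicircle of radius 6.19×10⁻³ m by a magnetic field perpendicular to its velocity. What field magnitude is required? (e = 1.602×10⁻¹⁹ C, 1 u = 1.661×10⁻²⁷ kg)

B ≈ 0.594 T

v = √(2|q|V/m) = √(2·3.204×10⁻¹⁹·326/6.644×10⁻²⁷) ≈ 1.773×10⁵ m/s.
B = mv/(|q|r) = (6.644×10⁻²⁷)(1.773×10⁵)/((3.204×10⁻¹⁹)(6.19×10⁻³)) ≈ 0.594 T.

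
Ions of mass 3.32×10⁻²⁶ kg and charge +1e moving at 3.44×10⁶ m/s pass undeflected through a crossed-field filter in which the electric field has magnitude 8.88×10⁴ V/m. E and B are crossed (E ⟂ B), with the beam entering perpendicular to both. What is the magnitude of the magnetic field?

B = 0.0258 T

Balance of forces in the selector: qE = qvB ⇒ B = E/v.
B = 8.88×10⁴/3.44×10⁶ = 0.0258 T.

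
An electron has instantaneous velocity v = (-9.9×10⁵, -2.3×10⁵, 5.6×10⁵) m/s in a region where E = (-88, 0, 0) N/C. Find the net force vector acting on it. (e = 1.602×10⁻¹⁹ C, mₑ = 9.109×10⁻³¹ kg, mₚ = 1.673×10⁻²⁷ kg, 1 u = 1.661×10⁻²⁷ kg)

Only an electric field acts, so F = qE = (−1.602×10⁻¹⁹ C)·(-88.0, 0, 0) = (1.41×10⁻¹⁷, 0, 0) N.

F ≈ (1.41×10⁻¹⁷, 0, 0) N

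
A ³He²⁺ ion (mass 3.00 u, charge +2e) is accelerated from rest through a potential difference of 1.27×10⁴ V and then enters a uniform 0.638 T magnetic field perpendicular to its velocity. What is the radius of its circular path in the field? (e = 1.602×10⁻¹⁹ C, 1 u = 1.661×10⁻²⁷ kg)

Acceleration: |q|V = ½mv² ⇒ v = √(2|q|V/m) = √(2·3.204×10⁻¹⁹·1.27×10⁴/4.983×10⁻²⁷) ≈ 1.278×10⁶ m/s.
In the field: r = mv/(|q|B) = (4.983×10⁻²⁷)(1.278×10⁶)/((3.204×10⁻¹⁹)(0.638)) ≈ 0.0312 m.

r ≈ 0.0312 m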